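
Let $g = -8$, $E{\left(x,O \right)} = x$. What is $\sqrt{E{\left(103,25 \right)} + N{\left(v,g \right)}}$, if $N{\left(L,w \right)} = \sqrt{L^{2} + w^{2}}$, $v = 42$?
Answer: $\sqrt{103 + 2 \sqrt{457}} \approx 12.073$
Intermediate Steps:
$\sqrt{E{\left(103,25 \right)} + N{\left(v,g \right)}} = \sqrt{103 + \sqrt{42^{2} + \left(-8\right)^{2}}} = \sqrt{103 + \sqrt{1764 + 64}} = \sqrt{103 + \sqrt{1828}} = \sqrt{103 + 2 \sqrt{457}}$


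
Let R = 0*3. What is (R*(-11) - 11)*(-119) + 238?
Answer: 1547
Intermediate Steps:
R = 0
(R*(-11) - 11)*(-119) + 238 = (0*(-11) - 11)*(-119) + 238 = (0 - 11)*(-119) + 238 = -11*(-119) + 238 = 1309 + 238 = 1547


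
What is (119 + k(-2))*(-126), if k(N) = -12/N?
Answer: -15750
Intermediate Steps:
(119 + k(-2))*(-126) = (119 - 12/(-2))*(-126) = (119 - 12*(-½))*(-126) = (119 + 6)*(-126) = 125*(-126) = -15750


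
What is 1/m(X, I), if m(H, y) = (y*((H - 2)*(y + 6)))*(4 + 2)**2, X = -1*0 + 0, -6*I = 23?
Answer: 1/598 ≈ 0.0016722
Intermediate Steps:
I = -23/6 (I = -1/6*23 = -23/6 ≈ -3.8333)
X = 0 (X = 0 + 0 = 0)
m(H, y) = 36*y*(-2 + H)*(6 + y) (m(H, y) = (y*((-2 + H)*(6 + y)))*6**2 = (y*(-2 + H)*(6 + y))*36 = 36*y*(-2 + H)*(6 + y))
1/m(X, I) = 1/(36*(-23/6)*(-12 - 2*(-23/6) + 6*0 + 0*(-23/6))) = 1/(36*(-23/6)*(-12 + 23/3 + 0 + 0)) = 1/(36*(-23/6)*(-13/3)) = 1/598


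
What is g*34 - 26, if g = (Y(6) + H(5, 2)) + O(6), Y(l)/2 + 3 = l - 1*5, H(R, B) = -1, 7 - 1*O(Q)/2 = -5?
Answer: 620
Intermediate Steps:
O(Q) = 24 (O(Q) = 14 - 2*(-5) = 14 + 10 = 24)
Y(l) = -16 + 2*l (Y(l) = -6 + 2*(l - 1*5) = -6 + 2*(l - 5) = -6 + 2*(-5 + l) = -6 + (-10 + 2*l) = -16 + 2*l)
g = 19 (g = ((-16 + 2*6) - 1) + 24 = ((-16 + 12) - 1) + 24 = (-4 - 1) + 24 = -5 + 24 = 19)
g*34 - 26 = 19*34 - 26 = 646 - 26 = 620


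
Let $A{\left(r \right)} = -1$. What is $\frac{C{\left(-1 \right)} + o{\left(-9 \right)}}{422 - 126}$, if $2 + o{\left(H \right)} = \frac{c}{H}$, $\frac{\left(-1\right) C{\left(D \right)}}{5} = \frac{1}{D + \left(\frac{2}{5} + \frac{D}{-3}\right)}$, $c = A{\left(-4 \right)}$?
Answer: $\frac{607}{10656} \approx 0.056963$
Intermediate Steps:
$c = -1$
$C{\left(D \right)} = - \frac{5}{\frac{2}{5} + \frac{2 D}{3}}$ ($C{\left(D \right)} = - \frac{5}{D + \left(\frac{2}{5} + \frac{D}{-3}\right)} = - \frac{5}{D + \left(2 \cdot \frac{1}{5} + D \left(- \frac{1}{3}\right)\right)} = - \frac{5}{D - \left(- \frac{2}{5} + \frac{D}{3}\right)} = - \frac{5}{\frac{2}{5} + \frac{2 D}{3}}$)
$o{\left(H \right)} = -2 - \frac{1}{H}$
$\frac{C{\left(-1 \right)} + o{\left(-9 \right)}}{422 - 126} = \frac{- \frac{75}{6 + 10 \left(-1\right)} - \frac{17}{9}}{422 - 126} = \frac{- \frac{75}{6 - 10} - \frac{17}{9}}{296} = \left(- \frac{75}{-4} + \left(-2 + \frac{1}{9}\right)\right) \frac{1}{296} = \left(\left(-75\right) \left(- \frac{1}{4}\right) - \frac{17}{9}\right) \frac{1}{296} = \left(\frac{75}{4} - \frac{17}{9}\right) \frac{1}{296} = \frac{607}{36} \cdot \frac{1}{296} = \frac{607}{10656}$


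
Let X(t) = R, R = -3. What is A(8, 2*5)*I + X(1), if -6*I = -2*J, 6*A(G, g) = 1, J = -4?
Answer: -29/9 ≈ -3.2222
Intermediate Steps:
A(G, g) = ⅙ (A(G, g) = (⅙)*1 = ⅙)
X(t) = -3
I = -4/3 (I = -(-1)*(-4)/3 = -⅙*8 = -4/3 ≈ -1.3333)
A(8, 2*5)*I + X(1) = (⅙)*(-4/3) - 3 = -2/9 - 3 = -29/9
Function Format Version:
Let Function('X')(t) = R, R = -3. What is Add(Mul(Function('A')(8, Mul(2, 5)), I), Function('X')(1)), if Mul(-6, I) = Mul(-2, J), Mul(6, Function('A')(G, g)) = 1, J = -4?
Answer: Rational(-29, 9) ≈ -3.2222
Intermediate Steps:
Function('A')(G, g) = Rational(1, 6) (Function('A')(G, g) = Mul(Rational(1, 6), 1) = Rational(1, 6))
Function('X')(t) = -3
I = Rational(-4, 3) (I = Mul(Rational(-1, 6), Mul(-2, -4)) = Mul(Rational(-1, 6), 8) = Rational(-4, 3) ≈ -1.3333)
Add(Mul(Function('A')(8, Mul(2, 5)), I), Function('X')(1)) = Add(Mul(Rational(1, 6), Rational(-4, 3)), -3) = Add(Rational(-2, 9), -3) = Rational(-29, 9)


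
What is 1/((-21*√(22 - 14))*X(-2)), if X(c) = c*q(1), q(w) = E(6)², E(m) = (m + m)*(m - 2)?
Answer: √2/387072 ≈ 3.6536e-6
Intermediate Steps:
E(m) = 2*m*(-2 + m) (E(m) = (2*m)*(-2 + m) = 2*m*(-2 + m))
q(w) = 2304 (q(w) = (2*6*(-2 + 6))² = (2*6*4)² = 48² = 2304)
X(c) = 2304*c (X(c) = c*2304 = 2304*c)
1/((-21*√(22 - 14))*X(-2)) = 1/((-21*√(22 - 14))*(2304*(-2))) = 1/(-42*√2*(-4608)) = 1/(193536*√2) = √2/387072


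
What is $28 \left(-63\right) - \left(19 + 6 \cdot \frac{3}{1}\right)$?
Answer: $-1801$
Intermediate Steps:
$28 \left(-63\right) - \left(19 + 6 \cdot \frac{3}{1}\right) = -1764 - \left(19 + 6 \cdot 3 \cdot 1\right) = -1764 - \left(19 + 6 \cdot 3\right) = -1764 - 37 = -1801$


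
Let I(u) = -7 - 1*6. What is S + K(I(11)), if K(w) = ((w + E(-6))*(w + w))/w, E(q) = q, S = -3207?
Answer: -3245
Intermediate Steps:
I(u) = -13 (I(u) = -7 - 6 = -13)
K(w) = -12 + 2*w (K(w) = ((w - 6)*(w + w))/w = ((-6 + w)*(2*w))/w = (2*w*(-6 + w))/w = -12 + 2*w)
S + K(I(11)) = -3207 + (-12 + 2*(-13)) = -3207 + (-12 - 26) = -3207 - 38 = -3245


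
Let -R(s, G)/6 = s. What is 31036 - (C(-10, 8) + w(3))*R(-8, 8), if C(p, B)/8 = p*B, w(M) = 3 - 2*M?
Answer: 61900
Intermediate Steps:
R(s, G) = -6*s
C(p, B) = 8*B*p (C(p, B) = 8*(p*B) = 8*(B*p) = 8*B*p)
31036 - (C(-10, 8) + w(3))*R(-8, 8) = 31036 - (8*8*(-10) + (3 - 2*3))*(-6*(-8)) = 31036 - (-640 + (3 - 6))*48 = 31036 - (-640 - 3)*48 = 31036 - (-643)*48 = 31036 - 1*(-30864) = 31036 + 30864 = 61900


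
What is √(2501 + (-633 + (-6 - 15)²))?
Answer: √2309 ≈ 48.052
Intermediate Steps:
√(2501 + (-633 + (-6 - 15)²)) = √(2501 + (-633 + (-21)²)) = √(2501 + (-633 + 441)) = √(2501 - 192) = √2309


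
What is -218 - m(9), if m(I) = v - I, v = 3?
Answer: -212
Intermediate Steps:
m(I) = 3 - I
-218 - m(9) = -218 - (3 - 1*9) = -218 - (3 - 9) = -218 - 1*(-6) = -218 + 6 = -212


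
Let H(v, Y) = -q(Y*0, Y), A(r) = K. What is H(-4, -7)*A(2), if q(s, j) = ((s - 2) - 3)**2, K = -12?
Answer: 300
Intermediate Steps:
q(s, j) = (-5 + s)**2 (q(s, j) = ((-2 + s) - 3)**2 = (-5 + s)**2)
A(r) = -12
H(v, Y) = -25 (H(v, Y) = -(-5 + Y*0)**2 = -(-5 + 0)**2 = -1*(-5)**2 = -1*25 = -25)
H(-4, -7)*A(2) = -25*(-12) = 300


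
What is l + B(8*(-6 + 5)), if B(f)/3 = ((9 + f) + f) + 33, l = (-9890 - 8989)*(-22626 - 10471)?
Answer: 624838341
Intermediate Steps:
l = 624838263 (l = -18879*(-33097) = 624838263)
B(f) = 126 + 6*f (B(f) = 3*(((9 + f) + f) + 33) = 3*((9 + 2*f) + 33) = 3*(42 + 2*f) = 126 + 6*f)
l + B(8*(-6 + 5)) = 624838263 + (126 + 6*(8*(-6 + 5))) = 624838263 + (126 + 6*(8*(-1))) = 624838263 + (126 + 6*(-8)) = 624838263 + (126 - 48) = 624838263 + 78 = 624838341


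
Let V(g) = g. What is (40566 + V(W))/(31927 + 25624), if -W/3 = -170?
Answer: 41076/57551 ≈ 0.71373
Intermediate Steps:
W = 510 (W = -3*(-170) = 510)
(40566 + V(W))/(31927 + 25624) = (40566 + 510)/(31927 + 25624) = 41076/57551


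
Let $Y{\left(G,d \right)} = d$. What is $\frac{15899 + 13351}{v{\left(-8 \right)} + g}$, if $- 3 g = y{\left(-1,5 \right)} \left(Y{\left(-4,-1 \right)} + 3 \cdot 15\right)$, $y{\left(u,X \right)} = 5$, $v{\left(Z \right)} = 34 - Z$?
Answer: $- \frac{43875}{47} \approx -933.51$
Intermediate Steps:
$g = - \frac{220}{3}$ ($g = - \frac{5 \left(-1 + 3 \cdot 15\right)}{3} = - \frac{5 \left(-1 + 45\right)}{3} = - \frac{5 \cdot 44}{3} = \left(- \frac{1}{3}\right) 220 = - \frac{220}{3} \approx -73.333$)
$\frac{15899 + 13351}{v{\left(-8 \right)} + g} = \frac{15899 + 13351}{\left(34 - -8\right) - \frac{220}{3}} = \frac{29250}{\left(34 + 8\right) - \frac{220}{3}} = \frac{29250}{42 - \frac{220}{3}} = \frac{29250}{- \frac{94}{3}} = 29250 \left(- \frac{3}{94}\right) = - \frac{43875}{47}$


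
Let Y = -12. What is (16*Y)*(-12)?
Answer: 2304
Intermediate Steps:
(16*Y)*(-12) = (16*(-12))*(-12) = -192*(-12) = 2304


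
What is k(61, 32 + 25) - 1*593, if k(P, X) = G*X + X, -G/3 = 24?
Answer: -4640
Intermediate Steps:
G = -72 (G = -3*24 = -72)
k(P, X) = -71*X (k(P, X) = -72*X + X = -71*X)
k(61, 32 + 25) - 1*593 = -71*(32 + 25) - 1*593 = -71*57 - 593 = -4047 - 593 = -4640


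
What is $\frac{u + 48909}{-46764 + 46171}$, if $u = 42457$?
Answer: $- \frac{91366}{593} \approx -154.07$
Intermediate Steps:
$\frac{u + 48909}{-46764 + 46171} = \frac{42457 + 48909}{-46764 + 46171} = \frac{91366}{-593} = 91366 \left(- \frac{1}{593}\right) = - \frac{91366}{593}$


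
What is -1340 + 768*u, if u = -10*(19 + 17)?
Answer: -277820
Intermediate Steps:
u = -360 (u = -10*36 = -360)
-1340 + 768*u = -1340 + 768*(-360) = -1340 - 276480 = -277820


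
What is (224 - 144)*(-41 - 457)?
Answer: -39840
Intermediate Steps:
(224 - 144)*(-41 - 457) = 80*(-498) = -39840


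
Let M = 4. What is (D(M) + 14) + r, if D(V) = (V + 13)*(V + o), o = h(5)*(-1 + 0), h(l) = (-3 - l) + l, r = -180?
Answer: -47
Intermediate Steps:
h(l) = -3
o = 3 (o = -3*(-1 + 0) = -3*(-1) = 3)
D(V) = (3 + V)*(13 + V) (D(V) = (V + 13)*(V + 3) = (13 + V)*(3 + V) = (3 + V)*(13 + V))
(D(M) + 14) + r = ((39 + 4**2 + 16*4) + 14) - 180 = ((39 + 16 + 64) + 14) - 180 = (119 + 14) - 180 = 133 - 180 = -47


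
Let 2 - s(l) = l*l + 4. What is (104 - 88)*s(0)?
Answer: -32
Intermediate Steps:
s(l) = -2 - l² (s(l) = 2 - (l*l + 4) = 2 - (l² + 4) = 2 - (4 + l²) = 2 + (-4 - l²) = -2 - l²)
(104 - 88)*s(0) = (104 - 88)*(-2 - 1*0²) = 16*(-2 - 1*0) = 16*(-2 + 0) = 16*(-2) = -32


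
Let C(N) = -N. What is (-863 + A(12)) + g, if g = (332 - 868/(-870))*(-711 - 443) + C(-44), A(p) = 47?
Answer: -167497336/435 ≈ -3.8505e+5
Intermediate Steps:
g = -167142376/435 (g = (332 - 868/(-870))*(-711 - 443) - 1*(-44) = (332 - 868*(-1/870))*(-1154) + 44 = (332 + 434/435)*(-1154) + 44 = (144854/435)*(-1154) + 44 = -167161516/435 + 44 = -167142376/435 ≈ -3.8424e+5)
(-863 + A(12)) + g = (-863 + 47) - 167142376/435 = -816 - 167142376/435 = -167497336/435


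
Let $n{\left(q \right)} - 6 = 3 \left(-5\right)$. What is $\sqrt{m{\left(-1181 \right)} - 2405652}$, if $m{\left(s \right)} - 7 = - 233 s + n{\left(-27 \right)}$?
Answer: $i \sqrt{2130481} \approx 1459.6 i$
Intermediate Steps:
$n{\left(q \right)} = -9$ ($n{\left(q \right)} = 6 + 3 \left(-5\right) = 6 - 15 = -9$)
$m{\left(s \right)} = -2 - 233 s$ ($m{\left(s \right)} = 7 - \left(9 + 233 s\right) = -2 - 233 s$)
$\sqrt{m{\left(-1181 \right)} - 2405652} = \sqrt{\left(-2 - -275173\right) - 2405652} = \sqrt{\left(-2 + 275173\right) - 2405652} = \sqrt{275171 - 2405652} = \sqrt{-2130481} = i \sqrt{2130481}$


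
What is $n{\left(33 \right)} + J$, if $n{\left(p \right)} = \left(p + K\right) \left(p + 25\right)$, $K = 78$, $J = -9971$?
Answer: $-3533$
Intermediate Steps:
$n{\left(p \right)} = \left(25 + p\right) \left(78 + p\right)$ ($n{\left(p \right)} = \left(p + 78\right) \left(p + 25\right) = \left(78 + p\right) \left(25 + p\right) = \left(25 + p\right) \left(78 + p\right)$)
$n{\left(33 \right)} + J = \left(1950 + 33^{2} + 103 \cdot 33\right) - 9971 = \left(1950 + 1089 + 3399\right) - 9971 = 6438 - 9971 = -3533$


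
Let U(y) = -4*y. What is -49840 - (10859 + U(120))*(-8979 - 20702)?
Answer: 308009259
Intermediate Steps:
-49840 - (10859 + U(120))*(-8979 - 20702) = -49840 - (10859 - 4*120)*(-8979 - 20702) = -49840 - (10859 - 480)*(-29681) = -49840 - 10379*(-29681) = -49840 - 1*(-308059099) = -49840 + 308059099 = 308009259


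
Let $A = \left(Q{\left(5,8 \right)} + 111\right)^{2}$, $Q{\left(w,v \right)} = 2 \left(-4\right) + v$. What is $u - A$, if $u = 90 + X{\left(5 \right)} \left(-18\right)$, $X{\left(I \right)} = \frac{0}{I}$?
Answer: $-12231$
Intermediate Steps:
$Q{\left(w,v \right)} = -8 + v$
$X{\left(I \right)} = 0$
$A = 12321$ ($A = \left(\left(-8 + 8\right) + 111\right)^{2} = \left(0 + 111\right)^{2} = 111^{2} = 12321$)
$u = 90$ ($u = 90 + 0 \left(-18\right) = 90 + 0 = 90$)
$u - A = 90 - 12321 = -12231$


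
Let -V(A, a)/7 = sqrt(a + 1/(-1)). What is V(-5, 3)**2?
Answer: 98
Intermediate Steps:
V(A, a) = -7*sqrt(-1 + a) (V(A, a) = -7*sqrt(a + 1/(-1)) = -7*sqrt(a - 1) = -7*sqrt(-1 + a))
V(-5, 3)**2 = (-7*sqrt(-1 + 3))**2 = (-7*sqrt(2))**2 = 98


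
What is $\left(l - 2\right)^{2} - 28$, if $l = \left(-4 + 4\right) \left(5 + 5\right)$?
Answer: $-24$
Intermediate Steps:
$l = 0$ ($l = 0 \cdot 10 = 0$)
$\left(l - 2\right)^{2} - 28 = \left(0 - 2\right)^{2} - 28 = \left(-2\right)^{2} - 28 = 4 - 28 = -24$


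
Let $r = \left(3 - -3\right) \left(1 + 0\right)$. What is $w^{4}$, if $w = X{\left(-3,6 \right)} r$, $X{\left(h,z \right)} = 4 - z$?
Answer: $20736$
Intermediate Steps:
$r = 6$ ($r = \left(3 + 3\right) 1 = 6 \cdot 1 = 6$)
$w = -12$ ($w = \left(4 - 6\right) 6 = \left(-2\right) 6 = -12$)
$w^{4} = \left(-12\right)^{4} = 20736$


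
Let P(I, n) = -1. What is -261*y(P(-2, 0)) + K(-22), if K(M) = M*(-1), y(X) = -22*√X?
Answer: 22 + 5742*I ≈ 22.0 + 5742.0*I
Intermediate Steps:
K(M) = -M
-261*y(P(-2, 0)) + K(-22) = -(-5742)*√(-1) - 1*(-22) = -(-5742)*I + 22 = 5742*I + 22 = 22 + 5742*I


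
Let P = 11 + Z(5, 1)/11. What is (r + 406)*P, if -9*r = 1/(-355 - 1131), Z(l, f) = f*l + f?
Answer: 689590315/147114 ≈ 4687.5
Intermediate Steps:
Z(l, f) = f + f*l
r = 1/13374 (r = -1/(9*(-355 - 1131)) = -⅑/(-1486) = -⅑*(-1/1486) = 1/13374 ≈ 7.4772e-5)
P = 127/11 (P = 11 + (1*(1 + 5))/11 = 11 + (1*6)*(1/11) = 11 + 6*(1/11) = 11 + 6/11 = 127/11 ≈ 11.545)
(r + 406)*P = (1/13374 + 406)*(127/11) = (5429845/13374)*(127/11) = 689590315/147114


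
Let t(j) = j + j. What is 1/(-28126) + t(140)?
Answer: 7875279/28126 ≈ 280.00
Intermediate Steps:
t(j) = 2*j
1/(-28126) + t(140) = 1/(-28126) + 2*140 = -1/28126 + 280 = 7875279/28126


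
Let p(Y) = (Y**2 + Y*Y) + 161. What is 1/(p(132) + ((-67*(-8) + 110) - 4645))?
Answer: 1/31010 ≈ 3.2248e-5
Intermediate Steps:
p(Y) = 161 + 2*Y**2 (p(Y) = (Y**2 + Y**2) + 161 = 2*Y**2 + 161 = 161 + 2*Y**2)
1/(p(132) + ((-67*(-8) + 110) - 4645)) = 1/((161 + 2*132**2) + ((-67*(-8) + 110) - 4645)) = 1/((161 + 2*17424) + ((536 + 110) - 4645)) = 1/((161 + 34848) + (646 - 4645)) = 1/(35009 - 3999) = 1/31010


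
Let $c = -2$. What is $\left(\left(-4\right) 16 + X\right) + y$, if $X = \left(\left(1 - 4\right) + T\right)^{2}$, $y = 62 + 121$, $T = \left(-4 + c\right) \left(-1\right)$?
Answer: $128$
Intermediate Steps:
$T = 6$ ($T = \left(-4 - 2\right) \left(-1\right) = \left(-6\right) \left(-1\right) = 6$)
$y = 183$
$X = 9$ ($X = \left(\left(1 - 4\right) + 6\right)^{2} = \left(-3 + 6\right)^{2} = 3^{2} = 9$)
$\left(\left(-4\right) 16 + X\right) + y = \left(\left(-4\right) 16 + 9\right) + 183 = \left(-64 + 9\right) + 183 = -55 + 183 = 128$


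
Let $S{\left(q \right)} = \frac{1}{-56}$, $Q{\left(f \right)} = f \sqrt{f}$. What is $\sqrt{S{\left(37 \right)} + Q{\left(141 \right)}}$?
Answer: $\frac{\sqrt{-14 + 110544 \sqrt{141}}}{28} \approx 40.918$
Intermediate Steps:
$Q{\left(f \right)} = f^{\frac{3}{2}}$
$S{\left(q \right)} = - \frac{1}{56}$
$\sqrt{S{\left(37 \right)} + Q{\left(141 \right)}} = \sqrt{- \frac{1}{56} + 141^{\frac{3}{2}}} = \sqrt{- \frac{1}{56} + 141 \sqrt{141}}$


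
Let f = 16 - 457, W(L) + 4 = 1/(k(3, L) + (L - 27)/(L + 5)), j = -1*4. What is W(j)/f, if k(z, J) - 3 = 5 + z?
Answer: 9/980 ≈ 0.0091837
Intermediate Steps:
k(z, J) = 8 + z (k(z, J) = 3 + (5 + z) = 8 + z)
j = -4
W(L) = -4 + 1/(11 + (-27 + L)/(5 + L)) (W(L) = -4 + 1/((8 + 3) + (L - 27)/(L + 5)) = -4 + 1/(11 + (-27 + L)/(5 + L)))
f = -441
W(j)/f = ((-107 - 47*(-4))/(4*(7 + 3*(-4))))/(-441) = ((-107 + 188)/(4*(7 - 12)))*(-1/441) = ((¼)*81/(-5))*(-1/441) = ((¼)*(-⅕)*81)*(-1/441) = -81/20*(-1/441) = 9/980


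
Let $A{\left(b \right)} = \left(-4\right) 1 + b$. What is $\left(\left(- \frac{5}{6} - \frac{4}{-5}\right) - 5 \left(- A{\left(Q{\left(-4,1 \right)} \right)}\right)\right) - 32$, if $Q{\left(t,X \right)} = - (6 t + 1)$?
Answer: $\frac{1889}{30} \approx 62.967$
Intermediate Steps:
$Q{\left(t,X \right)} = -1 - 6 t$ ($Q{\left(t,X \right)} = - (1 + 6 t) = -1 - 6 t$)
$A{\left(b \right)} = -4 + b$
$\left(\left(- \frac{5}{6} - \frac{4}{-5}\right) - 5 \left(- A{\left(Q{\left(-4,1 \right)} \right)}\right)\right) - 32 = \left(\left(- \frac{5}{6} - \frac{4}{-5}\right) - 5 \left(- (-4 - -23)\right)\right) - 32 = \left(\left(\left(-5\right) \frac{1}{6} - - \frac{4}{5}\right) - 5 \left(- (-4 + \left(-1 + 24\right))\right)\right) - 32 = \left(\left(- \frac{5}{6} + \frac{4}{5}\right) - 5 \left(- (-4 + 23)\right)\right) - 32 = \left(- \frac{1}{30} - 5 \left(\left(-1\right) 19\right)\right) - 32 = \left(- \frac{1}{30} - -95\right) - 32 = \left(- \frac{1}{30} + 95\right) - 32 = \frac{2849}{30} - 32 = \frac{1889}{30}$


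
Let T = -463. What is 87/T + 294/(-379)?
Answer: -169095/175477 ≈ -0.96363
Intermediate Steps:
87/T + 294/(-379) = 87/(-463) + 294/(-379) = 87*(-1/463) + 294*(-1/379) = -87/463 - 294/379 = -169095/175477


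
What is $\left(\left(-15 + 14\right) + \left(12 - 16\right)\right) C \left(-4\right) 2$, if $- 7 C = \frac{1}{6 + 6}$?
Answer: $- \frac{10}{21} \approx -0.47619$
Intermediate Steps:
$C = - \frac{1}{84}$ ($C = - \frac{1}{7 \left(6 + 6\right)} = - \frac{1}{7 \cdot 12} = \left(- \frac{1}{7}\right) \frac{1}{12} = - \frac{1}{84} \approx -0.011905$)
$\left(\left(-15 + 14\right) + \left(12 - 16\right)\right) C \left(-4\right) 2 = \left(\left(-15 + 14\right) + \left(12 - 16\right)\right) \left(- \frac{1}{84}\right) \left(-4\right) 2 = \left(-1 - 4\right) \frac{1}{21} \cdot 2 = \left(-5\right) \frac{2}{21} = - \frac{10}{21}$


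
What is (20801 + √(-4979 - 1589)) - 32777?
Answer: -11976 + 2*I*√1642 ≈ -11976.0 + 81.043*I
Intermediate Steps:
(20801 + √(-4979 - 1589)) - 32777 = (20801 + √(-6568)) - 32777 = (20801 + 2*I*√1642) - 32777 = -11976 + 2*I*√1642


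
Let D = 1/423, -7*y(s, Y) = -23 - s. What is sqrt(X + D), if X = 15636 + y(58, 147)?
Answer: sqrt(15243381314)/987 ≈ 125.09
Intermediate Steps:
y(s, Y) = 23/7 + s/7 (y(s, Y) = -(-23 - s)/7 = 23/7 + s/7)
D = 1/423 ≈ 0.0023641
X = 109533/7 (X = 15636 + (23/7 + (1/7)*58) = 15636 + (23/7 + 58/7) = 15636 + 81/7 = 109533/7 ≈ 15648.)
sqrt(X + D) = sqrt(109533/7 + 1/423) = sqrt(46332466/2961) = sqrt(15243381314)/987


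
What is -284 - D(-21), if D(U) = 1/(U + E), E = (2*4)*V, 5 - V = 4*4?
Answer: -30955/109 ≈ -283.99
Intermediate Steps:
V = -11 (V = 5 - 4*4 = 5 - 1*16 = 5 - 16 = -11)
E = -88 (E = (2*4)*(-11) = 8*(-11) = -88)
D(U) = 1/(-88 + U) (D(U) = 1/(U - 88) = 1/(-88 + U))
-284 - D(-21) = -284 - 1/(-88 - 21) = -284 - 1/(-109) = -284 - 1*(-1/109) = -284 + 1/109 = -30955/109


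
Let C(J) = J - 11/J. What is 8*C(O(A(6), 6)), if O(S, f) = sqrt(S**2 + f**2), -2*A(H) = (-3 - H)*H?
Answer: 6032*sqrt(85)/255 ≈ 218.09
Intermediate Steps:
A(H) = -H*(-3 - H)/2 (A(H) = -(-3 - H)*H/2 = -H*(-3 - H)/2)
8*C(O(A(6), 6)) = 8*(sqrt(((1/2)*6*(3 + 6))**2 + 6**2) - 11/sqrt(((1/2)*6*(3 + 6))**2 + 6**2)) = 8*(sqrt(((1/2)*6*9)**2 + 36) - 11/sqrt(((1/2)*6*9)**2 + 36)) = 8*(sqrt(27**2 + 36) - 11/sqrt(27**2 + 36)) = 8*(sqrt(729 + 36) - 11/sqrt(729 + 36)) = 8*(sqrt(765) - 11*sqrt(85)/255) = 8*(3*sqrt(85) - 11*sqrt(85)/255) = 8*(754*sqrt(85)/255) = 6032*sqrt(85)/255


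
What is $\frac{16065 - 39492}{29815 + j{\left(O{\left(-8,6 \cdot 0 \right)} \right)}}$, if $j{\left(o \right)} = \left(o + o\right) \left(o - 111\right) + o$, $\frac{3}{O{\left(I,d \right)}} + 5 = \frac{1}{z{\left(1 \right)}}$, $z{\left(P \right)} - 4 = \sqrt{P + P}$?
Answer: $- \frac{67877947292319}{86796709839847} - \frac{4886145963 \sqrt{2}}{86796709839847} \approx -0.78211$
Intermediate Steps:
$z{\left(P \right)} = 4 + \sqrt{2} \sqrt{P}$ ($z{\left(P \right)} = 4 + \sqrt{P + P} = 4 + \sqrt{2 P} = 4 + \sqrt{2} \sqrt{P}$)
$O{\left(I,d \right)} = \frac{3}{-5 + \frac{1}{4 + \sqrt{2}}}$ ($O{\left(I,d \right)} = \frac{3}{-5 + \frac{1}{4 + \sqrt{2} \sqrt{1}}} = \frac{3}{-5 + \frac{1}{4 + \sqrt{2} \cdot 1}} = \frac{3}{-5 + \frac{1}{4 + \sqrt{2}}}$)
$j{\left(o \right)} = o + 2 o \left(-111 + o\right)$ ($j{\left(o \right)} = 2 o \left(-111 + o\right) + o = o + 2 o \left(-111 + o\right)$)
$\frac{16065 - 39492}{29815 + j{\left(O{\left(-8,6 \cdot 0 \right)} \right)}} = \frac{16065 - 39492}{29815 + \left(- \frac{198}{311} + \frac{3 \sqrt{2}}{311}\right) \left(-221 + 2 \left(- \frac{198}{311} + \frac{3 \sqrt{2}}{311}\right)\right)} = - \frac{23427}{29815 + \left(- \frac{198}{311} + \frac{3 \sqrt{2}}{311}\right) \left(-221 - \left(\frac{396}{311} - \frac{6 \sqrt{2}}{311}\right)\right)} = - \frac{23427}{29815 + \left(- \frac{198}{311} + \frac{3 \sqrt{2}}{311}\right) \left(- \frac{69127}{311} + \frac{6 \sqrt{2}}{311}\right)} = - \frac{23427}{29815 + \left(- \frac{69127}{311} + \frac{6 \sqrt{2}}{311}\right) \left(- \frac{198}{311} + \frac{3 \sqrt{2}}{311}\right)}$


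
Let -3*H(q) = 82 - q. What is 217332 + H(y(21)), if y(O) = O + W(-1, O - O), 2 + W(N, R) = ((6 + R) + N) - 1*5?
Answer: 217311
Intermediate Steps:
W(N, R) = -1 + N + R (W(N, R) = -2 + (((6 + R) + N) - 1*5) = -2 + ((6 + N + R) - 5) = -2 + (1 + N + R) = -1 + N + R)
y(O) = -2 + O (y(O) = O + (-1 - 1 + (O - O)) = O + (-1 - 1 + 0) = O - 2 = -2 + O)
H(q) = -82/3 + q/3 (H(q) = -(82 - q)/3 = -82/3 + q/3)
217332 + H(y(21)) = 217332 + (-82/3 + (-2 + 21)/3) = 217332 + (-82/3 + (⅓)*19) = 217332 + (-82/3 + 19/3) = 217332 - 21 = 217311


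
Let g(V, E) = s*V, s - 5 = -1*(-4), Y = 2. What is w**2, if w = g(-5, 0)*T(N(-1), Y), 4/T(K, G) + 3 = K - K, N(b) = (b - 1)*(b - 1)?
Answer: 3600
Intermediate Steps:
s = 9 (s = 5 - 1*(-4) = 5 + 4 = 9)
N(b) = (-1 + b)**2 (N(b) = (-1 + b)*(-1 + b) = (-1 + b)**2)
g(V, E) = 9*V
T(K, G) = -4/3 (T(K, G) = 4/(-3 + (K - K)) = 4/(-3 + 0) = 4/(-3) = 4*(-1/3) = -4/3)
w = 60 (w = (9*(-5))*(-4/3) = -45*(-4/3) = 60)
w**2 = 60**2 = 3600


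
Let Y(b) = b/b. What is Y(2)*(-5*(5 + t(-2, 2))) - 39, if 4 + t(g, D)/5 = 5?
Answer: -89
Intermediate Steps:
t(g, D) = 5 (t(g, D) = -20 + 5*5 = -20 + 25 = 5)
Y(b) = 1
Y(2)*(-5*(5 + t(-2, 2))) - 39 = 1*(-5*(5 + 5)) - 39 = 1*(-5*10) - 39 = 1*(-50) - 39 = -50 - 39 = -89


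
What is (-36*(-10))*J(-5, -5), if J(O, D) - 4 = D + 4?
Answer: 1080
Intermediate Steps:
J(O, D) = 8 + D (J(O, D) = 4 + (D + 4) = 4 + (4 + D) = 8 + D)
(-36*(-10))*J(-5, -5) = (-36*(-10))*(8 - 5) = 360*3 = 1080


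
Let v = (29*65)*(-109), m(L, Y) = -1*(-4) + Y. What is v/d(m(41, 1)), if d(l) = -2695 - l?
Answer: 41093/540 ≈ 76.098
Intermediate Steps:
m(L, Y) = 4 + Y
v = -205465 (v = 1885*(-109) = -205465)
v/d(m(41, 1)) = -205465/(-2695 - (4 + 1)) = -205465/(-2695 - 1*5) = -205465/(-2695 - 5) = -205465/(-2700) = -205465*(-1/2700) = 41093/540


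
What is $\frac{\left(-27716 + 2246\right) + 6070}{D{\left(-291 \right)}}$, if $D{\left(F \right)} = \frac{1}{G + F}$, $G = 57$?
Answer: $4539600$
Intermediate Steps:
$D{\left(F \right)} = \frac{1}{57 + F}$
$\frac{\left(-27716 + 2246\right) + 6070}{D{\left(-291 \right)}} = \frac{\left(-27716 + 2246\right) + 6070}{\frac{1}{57 - 291}} = \frac{-25470 + 6070}{\frac{1}{-234}} = - \frac{19400}{- \frac{1}{234}} = \left(-19400\right) \left(-234\right) = 4539600$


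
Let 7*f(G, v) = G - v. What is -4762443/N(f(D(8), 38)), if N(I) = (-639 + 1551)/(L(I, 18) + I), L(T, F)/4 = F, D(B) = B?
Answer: -53747571/152 ≈ -3.5360e+5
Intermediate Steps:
L(T, F) = 4*F
f(G, v) = -v/7 + G/7 (f(G, v) = (G - v)/7 = -v/7 + G/7)
N(I) = 912/(72 + I) (N(I) = (-639 + 1551)/(4*18 + I) = 912/(72 + I))
-4762443/N(f(D(8), 38)) = -4762443/(912/(72 + (-1/7*38 + (1/7)*8))) = -4762443/(912/(72 + (-38/7 + 8/7))) = -4762443/(912/(72 - 30/7)) = -4762443/(912/(474/7)) = -4762443/(912*(7/474)) = -4762443/1064/79 = -4762443*79/1064 = -53747571/152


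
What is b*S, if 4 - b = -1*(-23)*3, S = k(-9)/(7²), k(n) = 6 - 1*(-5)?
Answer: -715/49 ≈ -14.592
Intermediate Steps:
k(n) = 11 (k(n) = 6 + 5 = 11)
S = 11/49 (S = 11/(7²) = 11/49 ≈ 0.22449)
b = -65 (b = 4 - (-1*(-23))*3 = 4 - 23*3 = 4 - 1*69 = 4 - 69 = -65)
b*S = -65*11/49 = -715/49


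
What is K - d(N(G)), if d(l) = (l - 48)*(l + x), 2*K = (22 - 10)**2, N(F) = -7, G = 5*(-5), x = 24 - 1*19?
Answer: -38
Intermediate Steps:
x = 5 (x = 24 - 19 = 5)
G = -25
K = 72 (K = (22 - 10)**2/2 = (1/2)*12**2 = (1/2)*144 = 72)
d(l) = (-48 + l)*(5 + l) (d(l) = (l - 48)*(l + 5) = (-48 + l)*(5 + l))
K - d(N(G)) = 72 - (-240 + (-7)**2 - 43*(-7)) = 72 - (-240 + 49 + 301) = 72 - 1*110 = 72 - 110 = -38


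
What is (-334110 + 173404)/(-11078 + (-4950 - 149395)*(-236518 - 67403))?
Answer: -22958/6701239381 ≈ -3.4259e-6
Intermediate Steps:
(-334110 + 173404)/(-11078 + (-4950 - 149395)*(-236518 - 67403)) = -160706/(-11078 - 154345*(-303921)) = -160706/(-11078 + 46908686745) = -160706/46908675667 = -160706*1/46908675667 = -22958/6701239381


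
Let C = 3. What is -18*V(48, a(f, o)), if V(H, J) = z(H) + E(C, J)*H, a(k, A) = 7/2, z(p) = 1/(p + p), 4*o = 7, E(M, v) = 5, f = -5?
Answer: -69123/16 ≈ -4320.2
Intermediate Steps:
o = 7/4 (o = (¼)*7 = 7/4 ≈ 1.7500)
z(p) = 1/(2*p)
a(k, A) = 7/2 (a(k, A) = 7*(½) = 7/2)
V(H, J) = 1/(2*H) + 5*H
-18*V(48, a(f, o)) = -18*((½)/48 + 5*48) = -18*((½)*(1/48) + 240) = -18*(1/96 + 240) = -18*23041/96 = -69123/16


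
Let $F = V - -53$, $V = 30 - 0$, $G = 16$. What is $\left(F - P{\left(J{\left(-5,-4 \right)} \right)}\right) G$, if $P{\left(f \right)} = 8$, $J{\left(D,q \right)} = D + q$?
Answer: $1200$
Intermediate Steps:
$V = 30$ ($V = 30 + 0 = 30$)
$F = 83$ ($F = 30 - -53 = 30 + 53 = 83$)
$\left(F - P{\left(J{\left(-5,-4 \right)} \right)}\right) G = \left(83 - 8\right) 16 = 75 \cdot 16 = 1200$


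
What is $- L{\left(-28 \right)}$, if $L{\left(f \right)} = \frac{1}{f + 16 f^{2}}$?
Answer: $- \frac{1}{12516} \approx -7.9898 \cdot 10^{-5}$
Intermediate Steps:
$- L{\left(-28 \right)} = - \frac{1}{\left(-28\right) \left(1 + 16 \left(-28\right)\right)} = - \frac{-1}{28 \left(1 - 448\right)} = - \frac{-1}{28 \left(-447\right)} = - \frac{\left(-1\right) \left(-1\right)}{28 \cdot 447} = \left(-1\right) \frac{1}{12516} = - \frac{1}{12516}$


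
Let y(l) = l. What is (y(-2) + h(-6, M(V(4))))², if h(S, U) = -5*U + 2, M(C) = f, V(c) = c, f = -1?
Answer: 25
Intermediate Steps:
M(C) = -1
h(S, U) = 2 - 5*U
(y(-2) + h(-6, M(V(4))))² = (-2 + (2 - 5*(-1)))² = (-2 + (2 + 5))² = (-2 + 7)² = 5² = 25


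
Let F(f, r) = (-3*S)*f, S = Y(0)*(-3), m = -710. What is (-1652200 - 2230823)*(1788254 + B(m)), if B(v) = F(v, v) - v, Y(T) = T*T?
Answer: -6946588358172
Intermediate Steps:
Y(T) = T²
S = 0 (S = 0²*(-3) = 0*(-3) = 0)
F(f, r) = 0 (F(f, r) = (-3*0)*f = 0*f = 0)
B(v) = -v (B(v) = 0 - v = -v)
(-1652200 - 2230823)*(1788254 + B(m)) = (-1652200 - 2230823)*(1788254 - 1*(-710)) = -3883023*(1788254 + 710) = -3883023*1788964 = -6946588358172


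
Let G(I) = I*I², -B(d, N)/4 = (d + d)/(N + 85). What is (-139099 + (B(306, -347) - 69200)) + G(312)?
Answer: 3951358023/131 ≈ 3.0163e+7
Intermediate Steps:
B(d, N) = -8*d/(85 + N) (B(d, N) = -4*(d + d)/(N + 85) = -4*2*d/(85 + N) = -8*d/(85 + N))
G(I) = I³
(-139099 + (B(306, -347) - 69200)) + G(312) = (-139099 + (-8*306/(85 - 347) - 69200)) + 312³ = (-139099 + (-8*306/(-262) - 69200)) + 30371328 = (-139099 + (-8*306*(-1/262) - 69200)) + 30371328 = (-139099 + (1224/131 - 69200)) + 30371328 = (-139099 - 9063976/131) + 30371328 = -27285945/131 + 30371328 = 3951358023/131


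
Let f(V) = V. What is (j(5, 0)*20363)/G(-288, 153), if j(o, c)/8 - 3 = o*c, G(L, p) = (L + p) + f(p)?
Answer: 81452/3 ≈ 27151.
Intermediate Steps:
G(L, p) = L + 2*p (G(L, p) = (L + p) + p = L + 2*p)
j(o, c) = 24 + 8*c*o (j(o, c) = 24 + 8*(o*c) = 24 + 8*(c*o) = 24 + 8*c*o)
(j(5, 0)*20363)/G(-288, 153) = ((24 + 8*0*5)*20363)/(-288 + 2*153) = ((24 + 0)*20363)/(-288 + 306) = (24*20363)/18 = 488712*(1/18) = 81452/3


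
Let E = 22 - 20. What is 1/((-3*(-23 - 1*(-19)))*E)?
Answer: 1/24 ≈ 0.041667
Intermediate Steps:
E = 2
1/((-3*(-23 - 1*(-19)))*E) = 1/(-3*(-23 - 1*(-19))*2) = 1/(-3*(-23 + 19)*2) = 1/(-3*(-4)*2) = 1/(12*2) = 1/24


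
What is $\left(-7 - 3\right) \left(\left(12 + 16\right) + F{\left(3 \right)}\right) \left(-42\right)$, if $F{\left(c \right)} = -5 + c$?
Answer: $10920$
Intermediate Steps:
$\left(-7 - 3\right) \left(\left(12 + 16\right) + F{\left(3 \right)}\right) \left(-42\right) = \left(-7 - 3\right) \left(\left(12 + 16\right) + \left(-5 + 3\right)\right) \left(-42\right) = \left(-7 - 3\right) \left(28 - 2\right) \left(-42\right) = \left(-10\right) 26 \left(-42\right) = \left(-260\right) \left(-42\right) = 10920$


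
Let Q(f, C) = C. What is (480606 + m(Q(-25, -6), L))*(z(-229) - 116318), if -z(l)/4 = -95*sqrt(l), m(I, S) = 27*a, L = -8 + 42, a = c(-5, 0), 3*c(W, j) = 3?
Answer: -55906269294 + 182640540*I*sqrt(229) ≈ -5.5906e+10 + 2.7639e+9*I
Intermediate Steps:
c(W, j) = 1 (c(W, j) = (1/3)*3 = 1)
a = 1
L = 34
m(I, S) = 27 (m(I, S) = 27*1 = 27)
z(l) = 380*sqrt(l) (z(l) = -(-380)*sqrt(l) = 380*sqrt(l))
(480606 + m(Q(-25, -6), L))*(z(-229) - 116318) = (480606 + 27)*(380*sqrt(-229) - 116318) = 480633*(380*(I*sqrt(229)) - 116318) = 480633*(380*I*sqrt(229) - 116318) = 480633*(-116318 + 380*I*sqrt(229)) = -55906269294 + 182640540*I*sqrt(229)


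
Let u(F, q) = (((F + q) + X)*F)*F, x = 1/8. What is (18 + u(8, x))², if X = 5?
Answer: 736164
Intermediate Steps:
x = ⅛ ≈ 0.12500
u(F, q) = F²*(5 + F + q) (u(F, q) = (((F + q) + 5)*F)*F = ((5 + F + q)*F)*F = (F*(5 + F + q))*F = F²*(5 + F + q))
(18 + u(8, x))² = (18 + 8²*(5 + 8 + ⅛))² = (18 + 64*(105/8))² = (18 + 840)² = 858² = 736164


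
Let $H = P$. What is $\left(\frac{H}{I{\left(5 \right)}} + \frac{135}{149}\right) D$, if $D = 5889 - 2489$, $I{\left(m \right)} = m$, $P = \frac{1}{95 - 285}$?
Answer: $\frac{8710868}{2831} \approx 3077.0$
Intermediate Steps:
$P = - \frac{1}{190}$ ($P = \frac{1}{-190} = - \frac{1}{190} \approx -0.0052632$)
$H = - \frac{1}{190} \approx -0.0052632$
$D = 3400$
$\left(\frac{H}{I{\left(5 \right)}} + \frac{135}{149}\right) D = \left(- \frac{1}{190 \cdot 5} + \frac{135}{149}\right) 3400 = \left(\left(- \frac{1}{190}\right) \frac{1}{5} + 135 \cdot \frac{1}{149}\right) 3400 = \left(- \frac{1}{950} + \frac{135}{149}\right) 3400 = \frac{128101}{141550} \cdot 3400 = \frac{8710868}{2831}$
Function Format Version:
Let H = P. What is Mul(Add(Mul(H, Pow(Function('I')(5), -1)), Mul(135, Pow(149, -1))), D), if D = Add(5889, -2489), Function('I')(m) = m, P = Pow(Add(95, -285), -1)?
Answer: Rational(8710868, 2831) ≈ 3077.0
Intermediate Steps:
P = Rational(-1, 190) (P = Pow(-190, -1) = Rational(-1, 190) ≈ -0.0052632)
H = Rational(-1, 190) ≈ -0.0052632
D = 3400
Mul(Add(Mul(H, Pow(Function('I')(5), -1)), Mul(135, Pow(149, -1))), D) = Mul(Add(Mul(Rational(-1, 190), Pow(5, -1)), Mul(135, Pow(149, -1))), 3400) = Mul(Add(Mul(Rational(-1, 190), Rational(1, 5)), Mul(135, Rational(1, 149))), 3400) = Mul(Add(Rational(-1, 950), Rational(135, 149)), 3400) = Mul(Rational(128101, 141550), 3400) = Rational(8710868, 2831)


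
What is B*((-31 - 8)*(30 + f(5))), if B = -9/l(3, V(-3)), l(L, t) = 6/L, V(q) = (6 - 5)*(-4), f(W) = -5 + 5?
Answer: 5265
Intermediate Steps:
f(W) = 0
V(q) = -4 (V(q) = 1*(-4) = -4)
B = -9/2 (B = -9/(6/3) = -9/(6*(⅓)) = -9/2 ≈ -4.5000)
B*((-31 - 8)*(30 + f(5))) = -9*(-31 - 8)*(30 + 0)/2 = -(-351)*30/2 = -9/2*(-1170) = 5265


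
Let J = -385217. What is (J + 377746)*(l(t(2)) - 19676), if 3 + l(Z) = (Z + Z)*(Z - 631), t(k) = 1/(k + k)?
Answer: 1195023805/8 ≈ 1.4938e+8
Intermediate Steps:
t(k) = 1/(2*k)
l(Z) = -3 + 2*Z*(-631 + Z) (l(Z) = -3 + (Z + Z)*(Z - 631) = -3 + (2*Z)*(-631 + Z) = -3 + 2*Z*(-631 + Z))
(J + 377746)*(l(t(2)) - 19676) = (-385217 + 377746)*((-3 - 631/2 + 2*((½)/2)²) - 19676) = -7471*((-3 - 631/2 + 2*((½)*(½))²) - 19676) = -7471*((-3 - 1262*¼ + 2*(¼)²) - 19676) = -7471*((-3 - 631/2 + 2*(1/16)) - 19676) = -7471*((-3 - 631/2 + ⅛) - 19676) = -7471*(-2547/8 - 19676) = -7471*(-159955/8) = 1195023805/8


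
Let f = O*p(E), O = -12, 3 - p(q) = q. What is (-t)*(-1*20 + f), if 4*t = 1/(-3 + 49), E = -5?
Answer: 29/46 ≈ 0.63043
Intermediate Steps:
p(q) = 3 - q
t = 1/184 (t = 1/(4*(-3 + 49)) = (1/4)/46 = (1/4)*(1/46) = 1/184 ≈ 0.0054348)
f = -96 (f = -12*(3 - 1*(-5)) = -12*(3 + 5) = -12*8 = -96)
(-t)*(-1*20 + f) = (-1*1/184)*(-1*20 - 96) = -(-20 - 96)/184 = -1/184*(-116) = 29/46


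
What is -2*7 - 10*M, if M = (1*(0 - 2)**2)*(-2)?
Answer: 66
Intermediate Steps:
M = -8 (M = (1*(-2)**2)*(-2) = (1*4)*(-2) = 4*(-2) = -8)
-2*7 - 10*M = -2*7 - 10*(-8) = -14 + 80 = 66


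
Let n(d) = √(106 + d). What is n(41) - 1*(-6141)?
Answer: 6141 + 7*√3 ≈ 6153.1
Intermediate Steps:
n(41) - 1*(-6141) = √(106 + 41) - 1*(-6141) = √147 + 6141 = 7*√3 + 6141 = 6141 + 7*√3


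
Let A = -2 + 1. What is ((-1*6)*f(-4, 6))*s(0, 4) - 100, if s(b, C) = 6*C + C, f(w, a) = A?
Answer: 68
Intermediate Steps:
A = -1
f(w, a) = -1
s(b, C) = 7*C
((-1*6)*f(-4, 6))*s(0, 4) - 100 = (-1*6*(-1))*(7*4) - 100 = -6*(-1)*28 - 100 = 6*28 - 100 = 168 - 100 = 68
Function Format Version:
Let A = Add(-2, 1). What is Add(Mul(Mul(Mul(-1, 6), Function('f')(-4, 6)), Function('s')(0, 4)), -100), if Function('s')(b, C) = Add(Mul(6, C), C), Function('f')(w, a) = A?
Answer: 68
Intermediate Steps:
A = -1
Function('f')(w, a) = -1
Function('s')(b, C) = Mul(7, C)
Add(Mul(Mul(Mul(-1, 6), Function('f')(-4, 6)), Function('s')(0, 4)), -100) = Add(Mul(Mul(Mul(-1, 6), -1), Mul(7, 4)), -100) = Add(Mul(Mul(-6, -1), 28), -100) = Add(Mul(6, 28), -100) = Add(168, -100) = 68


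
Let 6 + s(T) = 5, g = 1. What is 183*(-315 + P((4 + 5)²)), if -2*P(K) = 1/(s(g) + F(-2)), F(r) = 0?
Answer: -115107/2 ≈ -57554.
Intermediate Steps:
s(T) = -1 (s(T) = -6 + 5 = -1)
P(K) = ½ (P(K) = -1/(2*(-1 + 0)) = -½/(-1) = -½*(-1) = ½)
183*(-315 + P((4 + 5)²)) = 183*(-315 + ½) = 183*(-629/2) = -115107/2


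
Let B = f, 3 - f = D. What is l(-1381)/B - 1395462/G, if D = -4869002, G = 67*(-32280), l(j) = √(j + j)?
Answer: 232577/360460 + I*√2762/4869005 ≈ 0.64522 + 1.0794e-5*I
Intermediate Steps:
l(j) = √2*√j (l(j) = √(2*j) = √2*√j)
G = -2162760
f = 4869005 (f = 3 - 1*(-4869002) = 3 + 4869002 = 4869005)
B = 4869005
l(-1381)/B - 1395462/G = (√2*√(-1381))/4869005 - 1395462/(-2162760) = (√2*(I*√1381))*(1/4869005) - 1395462*(-1/2162760) = (I*√2762)*(1/4869005) + 232577/360460 = I*√2762/4869005 + 232577/360460 = 232577/360460 + I*√2762/4869005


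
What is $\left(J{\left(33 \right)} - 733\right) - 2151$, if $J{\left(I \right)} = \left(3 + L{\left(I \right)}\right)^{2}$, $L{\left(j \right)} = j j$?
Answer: $1189580$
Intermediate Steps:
$L{\left(j \right)} = j^{2}$
$J{\left(I \right)} = \left(3 + I^{2}\right)^{2}$
$\left(J{\left(33 \right)} - 733\right) - 2151 = \left(\left(3 + 33^{2}\right)^{2} - 733\right) - 2151 = \left(\left(3 + 1089\right)^{2} - 733\right) - 2151 = \left(1092^{2} - 733\right) - 2151 = \left(1192464 - 733\right) - 2151 = 1191731 - 2151 = 1189580$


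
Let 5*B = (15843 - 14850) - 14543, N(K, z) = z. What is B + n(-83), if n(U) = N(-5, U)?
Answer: -2793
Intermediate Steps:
n(U) = U
B = -2710 (B = ((15843 - 14850) - 14543)/5 = (993 - 14543)/5 = (1/5)*(-13550) = -2710)
B + n(-83) = -2710 - 83 = -2793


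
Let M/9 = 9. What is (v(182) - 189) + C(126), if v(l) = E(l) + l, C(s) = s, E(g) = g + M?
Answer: 382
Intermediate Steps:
M = 81 (M = 9*9 = 81)
E(g) = 81 + g (E(g) = g + 81 = 81 + g)
v(l) = 81 + 2*l (v(l) = (81 + l) + l = 81 + 2*l)
(v(182) - 189) + C(126) = ((81 + 2*182) - 189) + 126 = ((81 + 364) - 189) + 126 = (445 - 189) + 126 = 256 + 126 = 382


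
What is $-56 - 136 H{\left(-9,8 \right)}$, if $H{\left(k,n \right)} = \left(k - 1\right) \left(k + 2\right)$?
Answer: $-9576$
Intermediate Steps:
$H{\left(k,n \right)} = \left(-1 + k\right) \left(2 + k\right)$
$-56 - 136 H{\left(-9,8 \right)} = -56 - 136 \left(-2 - 9 + \left(-9\right)^{2}\right) = -56 - 136 \left(-2 - 9 + 81\right) = -56 - 9520 = -9576$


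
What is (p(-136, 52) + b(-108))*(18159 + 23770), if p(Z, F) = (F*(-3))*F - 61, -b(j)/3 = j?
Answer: -329100721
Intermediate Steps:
b(j) = -3*j
p(Z, F) = -61 - 3*F² (p(Z, F) = (-3*F)*F - 61 = -3*F² - 61 = -61 - 3*F²)
(p(-136, 52) + b(-108))*(18159 + 23770) = ((-61 - 3*52²) - 3*(-108))*(18159 + 23770) = ((-61 - 3*2704) + 324)*41929 = ((-61 - 8112) + 324)*41929 = (-8173 + 324)*41929 = -7849*41929 = -329100721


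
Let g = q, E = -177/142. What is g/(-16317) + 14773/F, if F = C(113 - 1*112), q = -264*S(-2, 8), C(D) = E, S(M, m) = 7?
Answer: -543316202/45843 ≈ -11852.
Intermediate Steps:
E = -177/142 (E = -177*1/142 = -177/142 ≈ -1.2465)
C(D) = -177/142
q = -1848 (q = -264*7 = -1848)
g = -1848
F = -177/142 ≈ -1.2465
g/(-16317) + 14773/F = -1848/(-16317) + 14773/(-177/142) = -1848*(-1/16317) + 14773*(-142/177) = 88/777 - 2097766/177 = -543316202/45843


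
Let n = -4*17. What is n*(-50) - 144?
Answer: 3256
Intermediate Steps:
n = -68
n*(-50) - 144 = -68*(-50) - 144 = 3400 - 144 = 3256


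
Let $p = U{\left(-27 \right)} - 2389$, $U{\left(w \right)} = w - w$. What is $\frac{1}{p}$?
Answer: $- \frac{1}{2389} \approx -0.00041859$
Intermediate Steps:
$U{\left(w \right)} = 0$
$p = -2389$ ($p = 0 - 2389 = -2389$)
$\frac{1}{p} = \frac{1}{-2389} = - \frac{1}{2389}$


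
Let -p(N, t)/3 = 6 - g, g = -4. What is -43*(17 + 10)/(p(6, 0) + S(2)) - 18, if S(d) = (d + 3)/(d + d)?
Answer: 2574/115 ≈ 22.383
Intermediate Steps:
S(d) = (3 + d)/(2*d) (S(d) = (3 + d)/((2*d)) = (3 + d)*(1/(2*d)) = (3 + d)/(2*d))
p(N, t) = -30 (p(N, t) = -3*(6 - 1*(-4)) = -3*(6 + 4) = -3*10 = -30)
-43*(17 + 10)/(p(6, 0) + S(2)) - 18 = -43*(17 + 10)/(-30 + (1/2)*(3 + 2)/2) - 18 = -1161/(-30 + (1/2)*(1/2)*5) - 18 = -1161/(-30 + 5/4) - 18 = -1161/(-115/4) - 18 = -1161*(-4)/115 - 18 = -43*(-108/115) - 18 = 4644/115 - 18 = 2574/115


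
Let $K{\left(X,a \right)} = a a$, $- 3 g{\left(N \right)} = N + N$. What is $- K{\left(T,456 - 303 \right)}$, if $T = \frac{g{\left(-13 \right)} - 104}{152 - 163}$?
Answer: $-23409$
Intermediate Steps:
$g{\left(N \right)} = - \frac{2 N}{3}$ ($g{\left(N \right)} = - \frac{N + N}{3} = - \frac{2 N}{3}$)
$T = \frac{26}{3}$ ($T = \frac{\left(- \frac{2}{3}\right) \left(-13\right) - 104}{152 - 163} = \frac{\frac{26}{3} - 104}{-11} = \left(- \frac{286}{3}\right) \left(- \frac{1}{11}\right) = \frac{26}{3} \approx 8.6667$)
$K{\left(X,a \right)} = a^{2}$
$- K{\left(T,456 - 303 \right)} = - \left(456 - 303\right)^{2} = - 153^{2} = \left(-1\right) 23409 = -23409$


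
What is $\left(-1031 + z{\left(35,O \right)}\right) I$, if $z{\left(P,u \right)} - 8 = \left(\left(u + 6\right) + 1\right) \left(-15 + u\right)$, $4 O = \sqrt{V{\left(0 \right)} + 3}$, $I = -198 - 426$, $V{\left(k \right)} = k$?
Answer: $703755 + 1248 \sqrt{3} \approx 7.0592 \cdot 10^{5}$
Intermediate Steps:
$I = -624$ ($I = -198 - 426 = -624$)
$O = \frac{\sqrt{3}}{4}$ ($O = \frac{\sqrt{0 + 3}}{4} = \frac{\sqrt{3}}{4} \approx 0.43301$)
$z{\left(P,u \right)} = 8 + \left(-15 + u\right) \left(7 + u\right)$ ($z{\left(P,u \right)} = 8 + \left(\left(u + 6\right) + 1\right) \left(-15 + u\right) = 8 + \left(\left(6 + u\right) + 1\right) \left(-15 + u\right) = 8 + \left(7 + u\right) \left(-15 + u\right) = 8 + \left(-15 + u\right) \left(7 + u\right)$)
$\left(-1031 + z{\left(35,O \right)}\right) I = \left(-1031 - \left(97 - \frac{3}{16} + 8 \cdot \frac{1}{4} \sqrt{3}\right)\right) \left(-624\right) = \left(-1031 - \left(\frac{1549}{16} + 2 \sqrt{3}\right)\right) \left(-624\right) = \left(- \frac{18045}{16} - 2 \sqrt{3}\right) \left(-624\right) = 703755 + 1248 \sqrt{3}$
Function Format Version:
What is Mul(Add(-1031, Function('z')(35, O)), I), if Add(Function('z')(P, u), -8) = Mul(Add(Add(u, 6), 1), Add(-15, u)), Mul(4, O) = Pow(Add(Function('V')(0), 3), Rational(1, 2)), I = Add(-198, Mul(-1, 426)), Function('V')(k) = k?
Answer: Add(703755, Mul(1248, Pow(3, Rational(1, 2)))) ≈ 7.0592e+5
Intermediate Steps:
I = -624 (I = Add(-198, -426) = -624)
O = Mul(Rational(1, 4), Pow(3, Rational(1, 2))) (O = Mul(Rational(1, 4), Pow(Add(0, 3), Rational(1, 2))) = Mul(Rational(1, 4), Pow(3, Rational(1, 2))) ≈ 0.43301)
Function('z')(P, u) = Add(8, Mul(Add(-15, u), Add(7, u))) (Function('z')(P, u) = Add(8, Mul(Add(Add(u, 6), 1), Add(-15, u))) = Add(8, Mul(Add(Add(6, u), 1), Add(-15, u))) = Add(8, Mul(Add(7, u), Add(-15, u))) = Add(8, Mul(Add(-15, u), Add(7, u))))
Mul(Add(-1031, Function('z')(35, O)), I) = Mul(Add(-1031, Add(-97, Pow(Mul(Rational(1, 4), Pow(3, Rational(1, 2))), 2), Mul(-8, Mul(Rational(1, 4), Pow(3, Rational(1, 2)))))), -624) = Mul(Add(-1031, Add(-97, Rational(3, 16), Mul(-2, Pow(3, Rational(1, 2))))), -624) = Mul(Add(-1031, Add(Rational(-1549, 16), Mul(-2, Pow(3, Rational(1, 2))))), -624) = Mul(Add(Rational(-18045, 16), Mul(-2, Pow(3, Rational(1, 2)))), -624) = Add(703755, Mul(1248, Pow(3, Rational(1, 2))))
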